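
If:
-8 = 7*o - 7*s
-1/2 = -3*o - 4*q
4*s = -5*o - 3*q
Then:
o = -277/378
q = 85/126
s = 155/378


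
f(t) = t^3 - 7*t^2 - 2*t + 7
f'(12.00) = 262.00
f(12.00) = 703.00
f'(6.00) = 22.00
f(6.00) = -41.00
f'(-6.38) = 209.43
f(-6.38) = -524.86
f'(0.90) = -12.17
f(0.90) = 0.26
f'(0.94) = -12.51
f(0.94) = -0.23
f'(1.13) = -13.99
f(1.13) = -2.76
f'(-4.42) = 118.49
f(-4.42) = -207.27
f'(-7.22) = 255.47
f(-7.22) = -719.83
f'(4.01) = -9.90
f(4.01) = -49.10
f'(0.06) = -2.83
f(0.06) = 6.86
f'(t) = 3*t^2 - 14*t - 2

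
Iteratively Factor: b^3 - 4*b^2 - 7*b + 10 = (b - 5)*(b^2 + b - 2) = (b - 5)*(b - 1)*(b + 2)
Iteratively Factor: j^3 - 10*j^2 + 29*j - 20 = (j - 1)*(j^2 - 9*j + 20) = (j - 5)*(j - 1)*(j - 4)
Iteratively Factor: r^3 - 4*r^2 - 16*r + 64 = (r - 4)*(r^2 - 16) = (r - 4)*(r + 4)*(r - 4)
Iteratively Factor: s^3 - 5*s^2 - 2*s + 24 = (s - 4)*(s^2 - s - 6) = (s - 4)*(s - 3)*(s + 2)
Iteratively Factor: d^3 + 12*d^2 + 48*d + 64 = (d + 4)*(d^2 + 8*d + 16) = (d + 4)^2*(d + 4)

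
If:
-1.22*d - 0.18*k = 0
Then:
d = -0.147540983606557*k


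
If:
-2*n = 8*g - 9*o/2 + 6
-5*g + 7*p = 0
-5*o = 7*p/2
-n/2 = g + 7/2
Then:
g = 32/25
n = -239/25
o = -16/25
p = 32/35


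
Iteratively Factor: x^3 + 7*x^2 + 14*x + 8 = (x + 2)*(x^2 + 5*x + 4) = (x + 1)*(x + 2)*(x + 4)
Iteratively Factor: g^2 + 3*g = (g)*(g + 3)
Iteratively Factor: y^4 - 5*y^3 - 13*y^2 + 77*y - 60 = (y - 1)*(y^3 - 4*y^2 - 17*y + 60) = (y - 5)*(y - 1)*(y^2 + y - 12) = (y - 5)*(y - 3)*(y - 1)*(y + 4)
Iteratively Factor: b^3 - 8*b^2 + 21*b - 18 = (b - 2)*(b^2 - 6*b + 9) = (b - 3)*(b - 2)*(b - 3)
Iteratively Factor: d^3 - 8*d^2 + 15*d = (d)*(d^2 - 8*d + 15) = d*(d - 3)*(d - 5)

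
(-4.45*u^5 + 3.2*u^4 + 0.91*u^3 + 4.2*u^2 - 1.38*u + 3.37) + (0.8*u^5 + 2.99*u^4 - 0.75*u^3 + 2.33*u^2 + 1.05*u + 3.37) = -3.65*u^5 + 6.19*u^4 + 0.16*u^3 + 6.53*u^2 - 0.33*u + 6.74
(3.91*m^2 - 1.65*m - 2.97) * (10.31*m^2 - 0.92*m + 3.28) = 40.3121*m^4 - 20.6087*m^3 - 16.2779*m^2 - 2.6796*m - 9.7416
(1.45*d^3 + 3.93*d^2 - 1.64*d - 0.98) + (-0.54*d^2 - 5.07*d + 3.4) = 1.45*d^3 + 3.39*d^2 - 6.71*d + 2.42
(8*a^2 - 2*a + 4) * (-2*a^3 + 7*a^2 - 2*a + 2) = -16*a^5 + 60*a^4 - 38*a^3 + 48*a^2 - 12*a + 8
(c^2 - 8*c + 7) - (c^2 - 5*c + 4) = 3 - 3*c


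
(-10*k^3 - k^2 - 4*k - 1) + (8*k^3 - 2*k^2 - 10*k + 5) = -2*k^3 - 3*k^2 - 14*k + 4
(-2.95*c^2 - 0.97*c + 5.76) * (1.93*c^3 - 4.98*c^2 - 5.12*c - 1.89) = -5.6935*c^5 + 12.8189*c^4 + 31.0514*c^3 - 18.1429*c^2 - 27.6579*c - 10.8864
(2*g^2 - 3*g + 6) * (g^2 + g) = 2*g^4 - g^3 + 3*g^2 + 6*g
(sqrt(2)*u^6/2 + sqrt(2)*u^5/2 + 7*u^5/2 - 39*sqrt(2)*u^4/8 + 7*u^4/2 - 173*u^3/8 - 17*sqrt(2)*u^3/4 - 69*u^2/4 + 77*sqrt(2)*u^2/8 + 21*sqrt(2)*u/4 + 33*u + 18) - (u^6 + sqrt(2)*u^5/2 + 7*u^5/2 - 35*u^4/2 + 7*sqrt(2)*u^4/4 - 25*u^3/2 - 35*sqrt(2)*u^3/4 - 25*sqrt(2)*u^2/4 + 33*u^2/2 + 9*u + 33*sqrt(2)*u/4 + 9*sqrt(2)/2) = -u^6 + sqrt(2)*u^6/2 - 53*sqrt(2)*u^4/8 + 21*u^4 - 73*u^3/8 + 9*sqrt(2)*u^3/2 - 135*u^2/4 + 127*sqrt(2)*u^2/8 - 3*sqrt(2)*u + 24*u - 9*sqrt(2)/2 + 18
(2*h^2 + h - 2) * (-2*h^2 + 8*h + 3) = -4*h^4 + 14*h^3 + 18*h^2 - 13*h - 6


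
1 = 1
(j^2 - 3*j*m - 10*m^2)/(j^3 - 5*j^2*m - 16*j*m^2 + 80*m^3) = (j + 2*m)/(j^2 - 16*m^2)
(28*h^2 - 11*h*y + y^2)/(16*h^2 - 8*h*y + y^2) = (-7*h + y)/(-4*h + y)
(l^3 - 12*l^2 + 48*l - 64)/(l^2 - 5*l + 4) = (l^2 - 8*l + 16)/(l - 1)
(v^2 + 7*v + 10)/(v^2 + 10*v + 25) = (v + 2)/(v + 5)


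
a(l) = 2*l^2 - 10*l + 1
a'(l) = 4*l - 10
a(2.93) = -11.13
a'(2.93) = 1.72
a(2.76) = -11.36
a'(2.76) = 1.04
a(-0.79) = 10.15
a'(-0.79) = -13.16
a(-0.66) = 8.47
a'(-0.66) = -12.64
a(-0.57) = 7.35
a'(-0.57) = -12.28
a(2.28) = -11.40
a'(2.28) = -0.88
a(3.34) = -10.09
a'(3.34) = 3.36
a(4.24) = -5.44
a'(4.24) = 6.96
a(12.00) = 169.00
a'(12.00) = 38.00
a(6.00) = 13.00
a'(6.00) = 14.00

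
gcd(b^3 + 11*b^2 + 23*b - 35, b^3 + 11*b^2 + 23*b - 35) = b^3 + 11*b^2 + 23*b - 35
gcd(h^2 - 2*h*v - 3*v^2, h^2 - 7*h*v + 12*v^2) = -h + 3*v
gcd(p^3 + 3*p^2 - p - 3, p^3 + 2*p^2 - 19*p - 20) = p + 1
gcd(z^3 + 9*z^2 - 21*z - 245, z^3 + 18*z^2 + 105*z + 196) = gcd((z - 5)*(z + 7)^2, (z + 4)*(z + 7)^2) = z^2 + 14*z + 49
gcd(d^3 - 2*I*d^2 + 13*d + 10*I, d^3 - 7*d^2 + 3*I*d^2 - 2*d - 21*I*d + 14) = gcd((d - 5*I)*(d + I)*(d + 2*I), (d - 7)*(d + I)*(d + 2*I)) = d^2 + 3*I*d - 2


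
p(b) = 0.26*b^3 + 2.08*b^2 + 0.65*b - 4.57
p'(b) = 0.78*b^2 + 4.16*b + 0.65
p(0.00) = -4.57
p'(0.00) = 0.65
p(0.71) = -2.97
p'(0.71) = 4.00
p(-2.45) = 2.50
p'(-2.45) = -4.86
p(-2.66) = 3.52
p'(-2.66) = -4.90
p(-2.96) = 4.99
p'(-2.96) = -4.83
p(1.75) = 4.33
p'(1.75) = 10.32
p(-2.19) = 1.25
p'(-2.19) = -4.72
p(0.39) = -3.98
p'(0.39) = 2.39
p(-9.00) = -31.48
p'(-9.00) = 26.39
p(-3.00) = 5.18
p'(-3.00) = -4.81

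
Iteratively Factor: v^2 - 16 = (v - 4)*(v + 4)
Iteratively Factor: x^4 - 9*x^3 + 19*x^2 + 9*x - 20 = (x - 4)*(x^3 - 5*x^2 - x + 5) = (x - 4)*(x - 1)*(x^2 - 4*x - 5) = (x - 5)*(x - 4)*(x - 1)*(x + 1)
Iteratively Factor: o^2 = (o)*(o)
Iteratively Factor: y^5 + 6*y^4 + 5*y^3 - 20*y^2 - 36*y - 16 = (y + 4)*(y^4 + 2*y^3 - 3*y^2 - 8*y - 4) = (y + 1)*(y + 4)*(y^3 + y^2 - 4*y - 4) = (y + 1)^2*(y + 4)*(y^2 - 4) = (y + 1)^2*(y + 2)*(y + 4)*(y - 2)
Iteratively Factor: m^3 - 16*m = (m)*(m^2 - 16) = m*(m - 4)*(m + 4)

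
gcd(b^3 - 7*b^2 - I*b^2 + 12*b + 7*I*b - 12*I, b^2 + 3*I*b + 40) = 1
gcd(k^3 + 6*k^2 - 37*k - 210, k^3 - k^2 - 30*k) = k^2 - k - 30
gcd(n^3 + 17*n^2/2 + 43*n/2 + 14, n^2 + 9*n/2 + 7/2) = n^2 + 9*n/2 + 7/2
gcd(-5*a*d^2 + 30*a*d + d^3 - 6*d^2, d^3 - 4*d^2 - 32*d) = d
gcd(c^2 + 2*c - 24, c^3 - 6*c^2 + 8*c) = c - 4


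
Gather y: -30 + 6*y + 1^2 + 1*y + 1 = 7*y - 28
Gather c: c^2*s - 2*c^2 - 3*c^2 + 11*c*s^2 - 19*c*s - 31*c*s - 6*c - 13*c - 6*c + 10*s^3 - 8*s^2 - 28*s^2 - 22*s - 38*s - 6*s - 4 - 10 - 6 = c^2*(s - 5) + c*(11*s^2 - 50*s - 25) + 10*s^3 - 36*s^2 - 66*s - 20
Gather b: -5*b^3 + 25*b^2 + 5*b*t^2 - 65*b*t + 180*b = -5*b^3 + 25*b^2 + b*(5*t^2 - 65*t + 180)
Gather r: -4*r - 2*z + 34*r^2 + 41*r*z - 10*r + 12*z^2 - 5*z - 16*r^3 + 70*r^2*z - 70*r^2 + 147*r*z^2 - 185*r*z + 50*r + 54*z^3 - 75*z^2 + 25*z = -16*r^3 + r^2*(70*z - 36) + r*(147*z^2 - 144*z + 36) + 54*z^3 - 63*z^2 + 18*z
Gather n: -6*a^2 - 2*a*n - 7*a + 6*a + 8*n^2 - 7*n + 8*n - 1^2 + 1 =-6*a^2 - a + 8*n^2 + n*(1 - 2*a)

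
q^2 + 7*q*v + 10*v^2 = (q + 2*v)*(q + 5*v)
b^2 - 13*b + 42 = (b - 7)*(b - 6)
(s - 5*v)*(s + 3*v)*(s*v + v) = s^3*v - 2*s^2*v^2 + s^2*v - 15*s*v^3 - 2*s*v^2 - 15*v^3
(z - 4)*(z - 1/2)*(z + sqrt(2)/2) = z^3 - 9*z^2/2 + sqrt(2)*z^2/2 - 9*sqrt(2)*z/4 + 2*z + sqrt(2)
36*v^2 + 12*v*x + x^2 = (6*v + x)^2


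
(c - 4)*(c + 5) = c^2 + c - 20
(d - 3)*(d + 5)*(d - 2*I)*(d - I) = d^4 + 2*d^3 - 3*I*d^3 - 17*d^2 - 6*I*d^2 - 4*d + 45*I*d + 30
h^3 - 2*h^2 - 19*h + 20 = (h - 5)*(h - 1)*(h + 4)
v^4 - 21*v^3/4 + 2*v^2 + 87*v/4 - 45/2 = (v - 3)^2*(v - 5/4)*(v + 2)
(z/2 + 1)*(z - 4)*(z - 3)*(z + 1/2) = z^4/2 - 9*z^3/4 - 9*z^2/4 + 23*z/2 + 6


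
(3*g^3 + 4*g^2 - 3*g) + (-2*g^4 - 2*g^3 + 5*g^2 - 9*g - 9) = -2*g^4 + g^3 + 9*g^2 - 12*g - 9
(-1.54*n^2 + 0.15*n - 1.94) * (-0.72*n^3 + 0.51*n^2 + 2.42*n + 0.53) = 1.1088*n^5 - 0.8934*n^4 - 2.2535*n^3 - 1.4426*n^2 - 4.6153*n - 1.0282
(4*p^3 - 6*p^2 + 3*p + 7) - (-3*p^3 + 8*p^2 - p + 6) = 7*p^3 - 14*p^2 + 4*p + 1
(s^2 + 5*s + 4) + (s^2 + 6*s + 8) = 2*s^2 + 11*s + 12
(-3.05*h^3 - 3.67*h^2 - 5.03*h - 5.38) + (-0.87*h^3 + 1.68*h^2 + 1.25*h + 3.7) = -3.92*h^3 - 1.99*h^2 - 3.78*h - 1.68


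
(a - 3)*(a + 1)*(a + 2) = a^3 - 7*a - 6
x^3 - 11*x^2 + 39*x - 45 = (x - 5)*(x - 3)^2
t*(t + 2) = t^2 + 2*t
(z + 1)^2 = z^2 + 2*z + 1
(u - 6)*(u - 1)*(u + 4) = u^3 - 3*u^2 - 22*u + 24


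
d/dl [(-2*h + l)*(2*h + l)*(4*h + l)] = -4*h^2 + 8*h*l + 3*l^2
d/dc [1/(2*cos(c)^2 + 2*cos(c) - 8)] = (2*cos(c) + 1)*sin(c)/(2*(cos(c)^2 + cos(c) - 4)^2)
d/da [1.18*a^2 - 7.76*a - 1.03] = 2.36*a - 7.76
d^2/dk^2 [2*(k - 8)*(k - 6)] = 4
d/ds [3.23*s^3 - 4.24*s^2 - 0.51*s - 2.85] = 9.69*s^2 - 8.48*s - 0.51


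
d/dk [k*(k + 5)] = 2*k + 5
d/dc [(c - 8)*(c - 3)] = 2*c - 11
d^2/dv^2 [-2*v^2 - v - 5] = -4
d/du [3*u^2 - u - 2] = 6*u - 1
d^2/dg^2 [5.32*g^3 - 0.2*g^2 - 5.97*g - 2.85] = 31.92*g - 0.4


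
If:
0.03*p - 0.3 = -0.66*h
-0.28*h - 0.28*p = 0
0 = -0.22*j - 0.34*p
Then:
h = 0.48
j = 0.74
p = -0.48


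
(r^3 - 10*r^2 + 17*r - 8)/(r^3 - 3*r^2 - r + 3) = (r^2 - 9*r + 8)/(r^2 - 2*r - 3)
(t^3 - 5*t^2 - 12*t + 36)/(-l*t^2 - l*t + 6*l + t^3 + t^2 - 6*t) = (t - 6)/(-l + t)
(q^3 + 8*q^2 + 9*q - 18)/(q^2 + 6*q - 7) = (q^2 + 9*q + 18)/(q + 7)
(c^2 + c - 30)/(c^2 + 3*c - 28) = (c^2 + c - 30)/(c^2 + 3*c - 28)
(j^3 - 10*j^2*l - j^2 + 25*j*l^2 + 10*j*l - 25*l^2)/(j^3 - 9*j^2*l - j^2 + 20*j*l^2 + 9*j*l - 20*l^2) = (j - 5*l)/(j - 4*l)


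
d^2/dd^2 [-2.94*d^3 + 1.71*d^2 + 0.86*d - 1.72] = 3.42 - 17.64*d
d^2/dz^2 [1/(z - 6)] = 2/(z - 6)^3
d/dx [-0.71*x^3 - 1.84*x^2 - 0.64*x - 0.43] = -2.13*x^2 - 3.68*x - 0.64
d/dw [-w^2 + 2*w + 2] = 2 - 2*w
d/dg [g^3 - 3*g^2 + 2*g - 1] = 3*g^2 - 6*g + 2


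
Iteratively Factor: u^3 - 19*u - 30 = (u + 3)*(u^2 - 3*u - 10) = (u + 2)*(u + 3)*(u - 5)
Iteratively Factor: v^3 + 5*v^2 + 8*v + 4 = (v + 2)*(v^2 + 3*v + 2) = (v + 1)*(v + 2)*(v + 2)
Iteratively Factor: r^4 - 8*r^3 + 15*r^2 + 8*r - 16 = (r - 4)*(r^3 - 4*r^2 - r + 4) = (r - 4)*(r + 1)*(r^2 - 5*r + 4) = (r - 4)*(r - 1)*(r + 1)*(r - 4)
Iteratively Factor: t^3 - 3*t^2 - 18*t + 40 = (t - 5)*(t^2 + 2*t - 8) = (t - 5)*(t - 2)*(t + 4)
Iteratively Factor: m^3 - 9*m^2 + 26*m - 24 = (m - 2)*(m^2 - 7*m + 12) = (m - 3)*(m - 2)*(m - 4)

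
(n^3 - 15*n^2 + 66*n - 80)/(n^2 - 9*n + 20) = (n^2 - 10*n + 16)/(n - 4)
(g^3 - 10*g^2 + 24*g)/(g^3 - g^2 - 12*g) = (g - 6)/(g + 3)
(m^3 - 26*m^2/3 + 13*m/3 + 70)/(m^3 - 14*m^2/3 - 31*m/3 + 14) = (m - 5)/(m - 1)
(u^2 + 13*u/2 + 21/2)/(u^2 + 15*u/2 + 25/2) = (2*u^2 + 13*u + 21)/(2*u^2 + 15*u + 25)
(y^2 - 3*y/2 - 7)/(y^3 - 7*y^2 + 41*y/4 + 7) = 2*(y + 2)/(2*y^2 - 7*y - 4)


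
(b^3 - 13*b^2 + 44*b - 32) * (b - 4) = b^4 - 17*b^3 + 96*b^2 - 208*b + 128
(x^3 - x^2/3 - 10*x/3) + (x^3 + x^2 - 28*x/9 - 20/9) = 2*x^3 + 2*x^2/3 - 58*x/9 - 20/9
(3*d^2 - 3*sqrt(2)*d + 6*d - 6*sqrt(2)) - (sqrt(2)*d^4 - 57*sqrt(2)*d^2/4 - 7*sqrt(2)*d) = -sqrt(2)*d^4 + 3*d^2 + 57*sqrt(2)*d^2/4 + 4*sqrt(2)*d + 6*d - 6*sqrt(2)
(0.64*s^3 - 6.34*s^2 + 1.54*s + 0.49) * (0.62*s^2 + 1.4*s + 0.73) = 0.3968*s^5 - 3.0348*s^4 - 7.454*s^3 - 2.1684*s^2 + 1.8102*s + 0.3577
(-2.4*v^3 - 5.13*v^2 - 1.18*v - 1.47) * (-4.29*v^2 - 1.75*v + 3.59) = 10.296*v^5 + 26.2077*v^4 + 5.4237*v^3 - 10.0454*v^2 - 1.6637*v - 5.2773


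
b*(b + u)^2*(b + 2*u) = b^4 + 4*b^3*u + 5*b^2*u^2 + 2*b*u^3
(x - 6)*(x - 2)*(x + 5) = x^3 - 3*x^2 - 28*x + 60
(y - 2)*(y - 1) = y^2 - 3*y + 2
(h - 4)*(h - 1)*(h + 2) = h^3 - 3*h^2 - 6*h + 8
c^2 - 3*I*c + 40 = (c - 8*I)*(c + 5*I)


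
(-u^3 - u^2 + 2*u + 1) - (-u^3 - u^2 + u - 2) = u + 3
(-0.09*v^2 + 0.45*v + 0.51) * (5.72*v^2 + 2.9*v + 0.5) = -0.5148*v^4 + 2.313*v^3 + 4.1772*v^2 + 1.704*v + 0.255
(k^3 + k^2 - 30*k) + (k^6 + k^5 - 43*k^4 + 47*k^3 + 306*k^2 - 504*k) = k^6 + k^5 - 43*k^4 + 48*k^3 + 307*k^2 - 534*k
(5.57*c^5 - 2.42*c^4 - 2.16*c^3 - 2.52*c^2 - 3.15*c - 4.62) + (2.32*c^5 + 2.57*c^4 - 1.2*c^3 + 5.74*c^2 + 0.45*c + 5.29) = 7.89*c^5 + 0.15*c^4 - 3.36*c^3 + 3.22*c^2 - 2.7*c + 0.67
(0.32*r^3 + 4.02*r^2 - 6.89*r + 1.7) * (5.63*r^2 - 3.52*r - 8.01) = 1.8016*r^5 + 21.5062*r^4 - 55.5043*r^3 + 1.6236*r^2 + 49.2049*r - 13.617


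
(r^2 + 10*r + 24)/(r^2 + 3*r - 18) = (r + 4)/(r - 3)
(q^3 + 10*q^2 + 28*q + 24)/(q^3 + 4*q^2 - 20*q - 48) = (q + 2)/(q - 4)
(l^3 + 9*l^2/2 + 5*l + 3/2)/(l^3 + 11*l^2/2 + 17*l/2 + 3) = (l + 1)/(l + 2)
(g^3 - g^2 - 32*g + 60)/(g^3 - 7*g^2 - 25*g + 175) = (g^2 + 4*g - 12)/(g^2 - 2*g - 35)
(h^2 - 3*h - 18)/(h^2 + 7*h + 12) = (h - 6)/(h + 4)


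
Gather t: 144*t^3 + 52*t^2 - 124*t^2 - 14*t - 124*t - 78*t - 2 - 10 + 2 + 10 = 144*t^3 - 72*t^2 - 216*t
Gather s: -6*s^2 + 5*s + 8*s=-6*s^2 + 13*s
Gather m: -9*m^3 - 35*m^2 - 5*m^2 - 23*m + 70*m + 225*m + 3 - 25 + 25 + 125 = -9*m^3 - 40*m^2 + 272*m + 128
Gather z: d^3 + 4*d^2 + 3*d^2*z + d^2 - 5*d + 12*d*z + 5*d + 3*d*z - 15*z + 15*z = d^3 + 5*d^2 + z*(3*d^2 + 15*d)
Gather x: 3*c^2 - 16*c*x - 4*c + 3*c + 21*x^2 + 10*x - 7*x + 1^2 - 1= 3*c^2 - c + 21*x^2 + x*(3 - 16*c)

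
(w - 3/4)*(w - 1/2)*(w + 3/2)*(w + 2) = w^4 + 9*w^3/4 - w^2 - 39*w/16 + 9/8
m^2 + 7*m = m*(m + 7)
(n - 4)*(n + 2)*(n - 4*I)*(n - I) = n^4 - 2*n^3 - 5*I*n^3 - 12*n^2 + 10*I*n^2 + 8*n + 40*I*n + 32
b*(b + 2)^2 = b^3 + 4*b^2 + 4*b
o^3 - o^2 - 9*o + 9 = (o - 3)*(o - 1)*(o + 3)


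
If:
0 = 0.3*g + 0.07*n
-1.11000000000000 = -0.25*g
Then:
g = 4.44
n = -19.03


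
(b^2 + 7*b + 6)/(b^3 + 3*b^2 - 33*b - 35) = (b + 6)/(b^2 + 2*b - 35)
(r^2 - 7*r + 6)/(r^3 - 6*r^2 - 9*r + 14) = (r - 6)/(r^2 - 5*r - 14)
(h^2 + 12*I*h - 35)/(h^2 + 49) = (h + 5*I)/(h - 7*I)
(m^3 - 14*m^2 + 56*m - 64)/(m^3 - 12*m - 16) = (m^2 - 10*m + 16)/(m^2 + 4*m + 4)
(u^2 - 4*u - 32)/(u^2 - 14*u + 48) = (u + 4)/(u - 6)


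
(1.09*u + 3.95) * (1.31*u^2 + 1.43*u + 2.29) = 1.4279*u^3 + 6.7332*u^2 + 8.1446*u + 9.0455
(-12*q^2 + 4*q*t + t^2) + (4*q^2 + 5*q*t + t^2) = -8*q^2 + 9*q*t + 2*t^2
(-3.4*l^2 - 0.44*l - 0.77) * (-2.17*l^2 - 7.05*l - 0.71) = 7.378*l^4 + 24.9248*l^3 + 7.1869*l^2 + 5.7409*l + 0.5467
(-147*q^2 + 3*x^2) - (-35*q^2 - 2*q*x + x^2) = -112*q^2 + 2*q*x + 2*x^2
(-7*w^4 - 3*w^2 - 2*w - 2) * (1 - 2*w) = 14*w^5 - 7*w^4 + 6*w^3 + w^2 + 2*w - 2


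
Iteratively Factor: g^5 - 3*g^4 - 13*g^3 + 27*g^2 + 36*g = (g + 1)*(g^4 - 4*g^3 - 9*g^2 + 36*g) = (g - 3)*(g + 1)*(g^3 - g^2 - 12*g) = (g - 4)*(g - 3)*(g + 1)*(g^2 + 3*g) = g*(g - 4)*(g - 3)*(g + 1)*(g + 3)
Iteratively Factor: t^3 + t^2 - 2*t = (t - 1)*(t^2 + 2*t) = t*(t - 1)*(t + 2)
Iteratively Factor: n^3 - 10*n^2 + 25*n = (n - 5)*(n^2 - 5*n) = n*(n - 5)*(n - 5)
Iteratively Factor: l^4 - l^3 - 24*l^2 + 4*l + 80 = (l - 2)*(l^3 + l^2 - 22*l - 40) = (l - 2)*(l + 2)*(l^2 - l - 20) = (l - 5)*(l - 2)*(l + 2)*(l + 4)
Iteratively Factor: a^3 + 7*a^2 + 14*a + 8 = (a + 2)*(a^2 + 5*a + 4) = (a + 2)*(a + 4)*(a + 1)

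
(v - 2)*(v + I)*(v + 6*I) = v^3 - 2*v^2 + 7*I*v^2 - 6*v - 14*I*v + 12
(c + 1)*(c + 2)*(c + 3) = c^3 + 6*c^2 + 11*c + 6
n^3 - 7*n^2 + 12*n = n*(n - 4)*(n - 3)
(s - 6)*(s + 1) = s^2 - 5*s - 6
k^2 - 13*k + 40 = (k - 8)*(k - 5)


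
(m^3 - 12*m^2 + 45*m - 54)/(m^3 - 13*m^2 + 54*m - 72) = (m - 3)/(m - 4)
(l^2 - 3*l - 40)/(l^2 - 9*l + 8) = (l + 5)/(l - 1)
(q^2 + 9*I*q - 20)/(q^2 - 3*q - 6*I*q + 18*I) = (q^2 + 9*I*q - 20)/(q^2 - 3*q - 6*I*q + 18*I)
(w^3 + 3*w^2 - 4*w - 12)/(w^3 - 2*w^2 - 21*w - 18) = (w^2 - 4)/(w^2 - 5*w - 6)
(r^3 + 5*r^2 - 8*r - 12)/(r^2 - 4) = (r^2 + 7*r + 6)/(r + 2)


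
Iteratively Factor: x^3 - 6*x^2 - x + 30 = (x - 3)*(x^2 - 3*x - 10) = (x - 5)*(x - 3)*(x + 2)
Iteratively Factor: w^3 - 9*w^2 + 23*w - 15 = (w - 1)*(w^2 - 8*w + 15) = (w - 5)*(w - 1)*(w - 3)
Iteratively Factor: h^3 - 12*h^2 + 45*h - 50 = (h - 2)*(h^2 - 10*h + 25) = (h - 5)*(h - 2)*(h - 5)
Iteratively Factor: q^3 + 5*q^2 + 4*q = (q)*(q^2 + 5*q + 4) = q*(q + 1)*(q + 4)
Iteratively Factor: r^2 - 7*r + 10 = (r - 2)*(r - 5)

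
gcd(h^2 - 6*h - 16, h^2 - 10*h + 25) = 1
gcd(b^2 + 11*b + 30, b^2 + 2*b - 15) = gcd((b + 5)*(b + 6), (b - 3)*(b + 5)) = b + 5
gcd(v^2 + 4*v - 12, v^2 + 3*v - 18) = v + 6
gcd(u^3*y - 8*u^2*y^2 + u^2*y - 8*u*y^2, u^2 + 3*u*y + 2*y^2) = 1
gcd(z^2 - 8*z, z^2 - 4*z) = z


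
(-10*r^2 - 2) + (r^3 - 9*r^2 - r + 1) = r^3 - 19*r^2 - r - 1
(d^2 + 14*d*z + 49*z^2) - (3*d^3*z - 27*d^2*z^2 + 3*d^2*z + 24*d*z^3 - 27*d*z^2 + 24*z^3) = -3*d^3*z + 27*d^2*z^2 - 3*d^2*z + d^2 - 24*d*z^3 + 27*d*z^2 + 14*d*z - 24*z^3 + 49*z^2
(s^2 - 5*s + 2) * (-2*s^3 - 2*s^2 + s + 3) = -2*s^5 + 8*s^4 + 7*s^3 - 6*s^2 - 13*s + 6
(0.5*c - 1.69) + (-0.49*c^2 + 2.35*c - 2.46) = -0.49*c^2 + 2.85*c - 4.15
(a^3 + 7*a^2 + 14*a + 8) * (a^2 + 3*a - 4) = a^5 + 10*a^4 + 31*a^3 + 22*a^2 - 32*a - 32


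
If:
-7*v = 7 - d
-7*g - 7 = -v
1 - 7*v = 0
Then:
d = 8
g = -48/49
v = 1/7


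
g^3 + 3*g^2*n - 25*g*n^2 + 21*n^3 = (g - 3*n)*(g - n)*(g + 7*n)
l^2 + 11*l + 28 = (l + 4)*(l + 7)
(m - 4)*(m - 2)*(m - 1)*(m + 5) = m^4 - 2*m^3 - 21*m^2 + 62*m - 40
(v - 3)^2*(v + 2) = v^3 - 4*v^2 - 3*v + 18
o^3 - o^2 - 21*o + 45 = (o - 3)^2*(o + 5)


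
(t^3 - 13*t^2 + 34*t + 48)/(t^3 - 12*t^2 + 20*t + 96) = (t + 1)/(t + 2)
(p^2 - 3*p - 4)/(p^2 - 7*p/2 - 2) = 2*(p + 1)/(2*p + 1)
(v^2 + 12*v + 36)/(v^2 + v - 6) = (v^2 + 12*v + 36)/(v^2 + v - 6)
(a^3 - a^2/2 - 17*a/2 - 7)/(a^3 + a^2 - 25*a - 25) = (a^2 - 3*a/2 - 7)/(a^2 - 25)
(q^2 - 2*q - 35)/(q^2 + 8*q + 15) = (q - 7)/(q + 3)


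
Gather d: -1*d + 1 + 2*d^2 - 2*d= 2*d^2 - 3*d + 1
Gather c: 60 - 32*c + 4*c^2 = 4*c^2 - 32*c + 60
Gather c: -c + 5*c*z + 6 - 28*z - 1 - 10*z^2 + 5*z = c*(5*z - 1) - 10*z^2 - 23*z + 5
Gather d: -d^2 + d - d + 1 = 1 - d^2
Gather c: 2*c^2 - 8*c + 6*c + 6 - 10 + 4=2*c^2 - 2*c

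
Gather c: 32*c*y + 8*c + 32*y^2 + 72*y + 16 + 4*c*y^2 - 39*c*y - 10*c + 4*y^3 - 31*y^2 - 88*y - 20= c*(4*y^2 - 7*y - 2) + 4*y^3 + y^2 - 16*y - 4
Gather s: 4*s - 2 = 4*s - 2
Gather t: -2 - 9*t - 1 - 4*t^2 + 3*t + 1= -4*t^2 - 6*t - 2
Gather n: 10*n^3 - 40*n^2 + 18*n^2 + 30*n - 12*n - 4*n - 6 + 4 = 10*n^3 - 22*n^2 + 14*n - 2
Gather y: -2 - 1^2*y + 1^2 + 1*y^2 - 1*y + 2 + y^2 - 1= 2*y^2 - 2*y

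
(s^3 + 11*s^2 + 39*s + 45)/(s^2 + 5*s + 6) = (s^2 + 8*s + 15)/(s + 2)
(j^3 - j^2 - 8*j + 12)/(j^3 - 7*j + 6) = (j - 2)/(j - 1)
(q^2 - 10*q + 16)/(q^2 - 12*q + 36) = (q^2 - 10*q + 16)/(q^2 - 12*q + 36)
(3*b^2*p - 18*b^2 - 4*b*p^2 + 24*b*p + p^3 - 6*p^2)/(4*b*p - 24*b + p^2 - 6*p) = (3*b^2 - 4*b*p + p^2)/(4*b + p)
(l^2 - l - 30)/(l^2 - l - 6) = (-l^2 + l + 30)/(-l^2 + l + 6)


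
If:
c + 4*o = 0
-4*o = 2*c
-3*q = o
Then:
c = 0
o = 0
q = 0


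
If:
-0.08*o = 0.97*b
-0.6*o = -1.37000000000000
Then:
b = -0.19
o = 2.28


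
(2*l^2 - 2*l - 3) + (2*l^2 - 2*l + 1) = 4*l^2 - 4*l - 2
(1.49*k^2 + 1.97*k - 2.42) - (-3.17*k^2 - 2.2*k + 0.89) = 4.66*k^2 + 4.17*k - 3.31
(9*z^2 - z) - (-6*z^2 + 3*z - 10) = 15*z^2 - 4*z + 10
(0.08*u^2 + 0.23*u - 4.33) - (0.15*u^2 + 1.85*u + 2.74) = -0.07*u^2 - 1.62*u - 7.07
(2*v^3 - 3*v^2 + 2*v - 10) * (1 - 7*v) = -14*v^4 + 23*v^3 - 17*v^2 + 72*v - 10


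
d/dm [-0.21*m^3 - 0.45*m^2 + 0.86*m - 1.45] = -0.63*m^2 - 0.9*m + 0.86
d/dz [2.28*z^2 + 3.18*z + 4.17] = 4.56*z + 3.18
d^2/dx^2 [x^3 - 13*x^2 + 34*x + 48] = 6*x - 26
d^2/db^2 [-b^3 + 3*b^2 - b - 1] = 6 - 6*b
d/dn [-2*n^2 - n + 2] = -4*n - 1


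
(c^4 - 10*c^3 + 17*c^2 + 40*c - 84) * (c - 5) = c^5 - 15*c^4 + 67*c^3 - 45*c^2 - 284*c + 420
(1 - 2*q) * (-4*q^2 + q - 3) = 8*q^3 - 6*q^2 + 7*q - 3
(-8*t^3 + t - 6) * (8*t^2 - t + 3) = -64*t^5 + 8*t^4 - 16*t^3 - 49*t^2 + 9*t - 18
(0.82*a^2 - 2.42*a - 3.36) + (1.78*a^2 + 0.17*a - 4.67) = 2.6*a^2 - 2.25*a - 8.03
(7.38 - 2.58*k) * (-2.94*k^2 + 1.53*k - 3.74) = 7.5852*k^3 - 25.6446*k^2 + 20.9406*k - 27.6012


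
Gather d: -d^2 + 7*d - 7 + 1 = -d^2 + 7*d - 6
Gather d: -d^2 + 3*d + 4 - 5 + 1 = -d^2 + 3*d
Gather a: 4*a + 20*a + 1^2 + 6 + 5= 24*a + 12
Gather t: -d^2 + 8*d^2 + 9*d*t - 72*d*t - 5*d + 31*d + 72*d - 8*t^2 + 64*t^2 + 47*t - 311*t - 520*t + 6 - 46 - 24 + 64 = 7*d^2 + 98*d + 56*t^2 + t*(-63*d - 784)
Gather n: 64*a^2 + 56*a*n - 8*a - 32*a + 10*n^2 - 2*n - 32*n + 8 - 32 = 64*a^2 - 40*a + 10*n^2 + n*(56*a - 34) - 24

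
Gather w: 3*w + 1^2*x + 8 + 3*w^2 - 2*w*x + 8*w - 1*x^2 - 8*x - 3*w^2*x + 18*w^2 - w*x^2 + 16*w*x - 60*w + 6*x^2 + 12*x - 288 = w^2*(21 - 3*x) + w*(-x^2 + 14*x - 49) + 5*x^2 + 5*x - 280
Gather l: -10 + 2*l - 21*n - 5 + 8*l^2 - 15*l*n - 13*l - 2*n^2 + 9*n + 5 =8*l^2 + l*(-15*n - 11) - 2*n^2 - 12*n - 10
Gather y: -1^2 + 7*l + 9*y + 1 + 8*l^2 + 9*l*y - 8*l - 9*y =8*l^2 + 9*l*y - l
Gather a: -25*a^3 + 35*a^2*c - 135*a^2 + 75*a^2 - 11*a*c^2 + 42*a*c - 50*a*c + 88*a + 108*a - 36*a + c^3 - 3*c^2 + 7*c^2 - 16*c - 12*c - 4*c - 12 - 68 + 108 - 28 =-25*a^3 + a^2*(35*c - 60) + a*(-11*c^2 - 8*c + 160) + c^3 + 4*c^2 - 32*c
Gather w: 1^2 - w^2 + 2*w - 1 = -w^2 + 2*w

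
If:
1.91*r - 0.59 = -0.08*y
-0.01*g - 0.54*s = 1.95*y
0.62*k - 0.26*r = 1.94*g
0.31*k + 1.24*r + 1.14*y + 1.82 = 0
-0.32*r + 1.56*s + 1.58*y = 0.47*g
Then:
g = -2.65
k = -8.17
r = 0.30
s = -1.04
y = 0.30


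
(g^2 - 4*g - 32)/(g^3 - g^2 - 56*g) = (g + 4)/(g*(g + 7))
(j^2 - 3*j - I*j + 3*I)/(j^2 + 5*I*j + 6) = (j - 3)/(j + 6*I)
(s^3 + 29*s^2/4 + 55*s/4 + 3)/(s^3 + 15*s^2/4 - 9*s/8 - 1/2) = 2*(s + 3)/(2*s - 1)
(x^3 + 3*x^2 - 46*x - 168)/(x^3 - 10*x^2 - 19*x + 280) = (x^2 + 10*x + 24)/(x^2 - 3*x - 40)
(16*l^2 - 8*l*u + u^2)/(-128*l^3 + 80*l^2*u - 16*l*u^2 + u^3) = 1/(-8*l + u)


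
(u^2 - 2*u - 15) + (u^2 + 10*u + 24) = 2*u^2 + 8*u + 9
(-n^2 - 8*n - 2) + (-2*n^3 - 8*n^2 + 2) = -2*n^3 - 9*n^2 - 8*n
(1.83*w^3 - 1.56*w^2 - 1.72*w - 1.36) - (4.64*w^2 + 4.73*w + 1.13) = 1.83*w^3 - 6.2*w^2 - 6.45*w - 2.49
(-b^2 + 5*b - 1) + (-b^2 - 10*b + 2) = -2*b^2 - 5*b + 1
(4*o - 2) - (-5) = 4*o + 3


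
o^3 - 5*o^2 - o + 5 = (o - 5)*(o - 1)*(o + 1)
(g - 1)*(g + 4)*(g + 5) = g^3 + 8*g^2 + 11*g - 20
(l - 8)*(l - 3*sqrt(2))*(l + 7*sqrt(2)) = l^3 - 8*l^2 + 4*sqrt(2)*l^2 - 32*sqrt(2)*l - 42*l + 336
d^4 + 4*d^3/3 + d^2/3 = d^2*(d + 1/3)*(d + 1)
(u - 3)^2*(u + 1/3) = u^3 - 17*u^2/3 + 7*u + 3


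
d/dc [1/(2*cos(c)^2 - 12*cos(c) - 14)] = (cos(c) - 3)*sin(c)/(sin(c)^2 + 6*cos(c) + 6)^2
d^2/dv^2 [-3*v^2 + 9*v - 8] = -6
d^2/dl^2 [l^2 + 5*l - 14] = 2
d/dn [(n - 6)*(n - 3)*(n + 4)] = 3*n^2 - 10*n - 18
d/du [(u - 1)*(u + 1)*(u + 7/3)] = 3*u^2 + 14*u/3 - 1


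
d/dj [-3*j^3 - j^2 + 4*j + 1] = -9*j^2 - 2*j + 4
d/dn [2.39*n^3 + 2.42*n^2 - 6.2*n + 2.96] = 7.17*n^2 + 4.84*n - 6.2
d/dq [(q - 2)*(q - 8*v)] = 2*q - 8*v - 2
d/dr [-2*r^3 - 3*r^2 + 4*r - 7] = -6*r^2 - 6*r + 4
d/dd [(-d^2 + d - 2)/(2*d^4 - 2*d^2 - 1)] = (4*d^5 - 6*d^4 + 16*d^3 + 2*d^2 - 6*d - 1)/(4*d^8 - 8*d^6 + 4*d^2 + 1)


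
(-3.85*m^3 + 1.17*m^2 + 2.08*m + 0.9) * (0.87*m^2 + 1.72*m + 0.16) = -3.3495*m^5 - 5.6041*m^4 + 3.206*m^3 + 4.5478*m^2 + 1.8808*m + 0.144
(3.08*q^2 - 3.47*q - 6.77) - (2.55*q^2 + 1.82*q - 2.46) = 0.53*q^2 - 5.29*q - 4.31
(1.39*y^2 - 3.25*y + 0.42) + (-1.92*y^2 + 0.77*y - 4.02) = -0.53*y^2 - 2.48*y - 3.6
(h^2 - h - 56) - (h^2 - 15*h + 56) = 14*h - 112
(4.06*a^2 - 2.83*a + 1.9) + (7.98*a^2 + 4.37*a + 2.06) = 12.04*a^2 + 1.54*a + 3.96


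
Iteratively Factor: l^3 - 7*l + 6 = (l - 2)*(l^2 + 2*l - 3) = (l - 2)*(l - 1)*(l + 3)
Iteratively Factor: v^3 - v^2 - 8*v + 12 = (v + 3)*(v^2 - 4*v + 4) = (v - 2)*(v + 3)*(v - 2)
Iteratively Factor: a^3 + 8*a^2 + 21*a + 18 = (a + 3)*(a^2 + 5*a + 6) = (a + 3)^2*(a + 2)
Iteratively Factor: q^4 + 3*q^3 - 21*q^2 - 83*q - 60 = (q + 3)*(q^3 - 21*q - 20) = (q - 5)*(q + 3)*(q^2 + 5*q + 4) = (q - 5)*(q + 1)*(q + 3)*(q + 4)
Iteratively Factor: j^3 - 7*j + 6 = (j + 3)*(j^2 - 3*j + 2) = (j - 2)*(j + 3)*(j - 1)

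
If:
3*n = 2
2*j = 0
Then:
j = 0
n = 2/3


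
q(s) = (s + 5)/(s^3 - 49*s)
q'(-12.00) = 0.00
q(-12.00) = 0.01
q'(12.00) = 0.00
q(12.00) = 0.01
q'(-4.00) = 0.01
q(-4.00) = 0.01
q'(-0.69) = 0.21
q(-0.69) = 0.13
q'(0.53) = 0.36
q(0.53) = -0.21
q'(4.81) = -0.02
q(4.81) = -0.08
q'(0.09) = 12.60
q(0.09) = -1.15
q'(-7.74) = 0.04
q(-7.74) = 0.03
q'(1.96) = 0.02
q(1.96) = -0.08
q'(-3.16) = 0.01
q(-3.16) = 0.01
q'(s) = (49 - 3*s^2)*(s + 5)/(s^3 - 49*s)^2 + 1/(s^3 - 49*s)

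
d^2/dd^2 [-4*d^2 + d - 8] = -8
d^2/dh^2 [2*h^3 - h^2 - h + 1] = 12*h - 2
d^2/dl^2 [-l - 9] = 0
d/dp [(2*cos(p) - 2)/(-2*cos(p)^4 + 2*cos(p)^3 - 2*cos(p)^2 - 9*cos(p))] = 8*(-6*cos(p)^4 + 12*cos(p)^3 - 8*cos(p)^2 + 4*cos(p) + 9)*sin(p)/((4*sin(p)^2 + 7*cos(p) + cos(3*p) + 14)^2*cos(p)^2)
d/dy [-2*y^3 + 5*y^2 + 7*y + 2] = -6*y^2 + 10*y + 7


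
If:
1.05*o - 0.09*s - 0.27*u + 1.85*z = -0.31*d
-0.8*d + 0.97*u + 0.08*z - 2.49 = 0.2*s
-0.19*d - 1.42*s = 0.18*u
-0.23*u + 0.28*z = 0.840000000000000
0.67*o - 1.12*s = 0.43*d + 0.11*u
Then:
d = -4.94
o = -1.99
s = 0.85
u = -1.48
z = 1.79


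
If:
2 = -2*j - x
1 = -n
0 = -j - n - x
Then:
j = -3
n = -1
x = 4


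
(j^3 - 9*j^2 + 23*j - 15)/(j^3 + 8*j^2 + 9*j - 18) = (j^2 - 8*j + 15)/(j^2 + 9*j + 18)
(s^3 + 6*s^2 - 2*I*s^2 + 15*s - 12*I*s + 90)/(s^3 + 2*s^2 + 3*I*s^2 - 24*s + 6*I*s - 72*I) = (s - 5*I)/(s - 4)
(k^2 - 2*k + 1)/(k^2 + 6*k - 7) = (k - 1)/(k + 7)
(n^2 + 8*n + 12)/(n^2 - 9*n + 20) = (n^2 + 8*n + 12)/(n^2 - 9*n + 20)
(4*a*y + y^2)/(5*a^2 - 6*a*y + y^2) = y*(4*a + y)/(5*a^2 - 6*a*y + y^2)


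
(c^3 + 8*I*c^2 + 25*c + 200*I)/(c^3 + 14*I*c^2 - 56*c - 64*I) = (c^2 + 25)/(c^2 + 6*I*c - 8)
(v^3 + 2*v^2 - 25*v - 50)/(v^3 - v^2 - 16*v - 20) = (v + 5)/(v + 2)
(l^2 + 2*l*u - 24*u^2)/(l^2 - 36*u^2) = (-l + 4*u)/(-l + 6*u)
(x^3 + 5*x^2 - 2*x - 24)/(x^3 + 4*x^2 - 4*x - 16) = (x + 3)/(x + 2)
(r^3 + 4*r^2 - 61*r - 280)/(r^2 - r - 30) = (r^2 - r - 56)/(r - 6)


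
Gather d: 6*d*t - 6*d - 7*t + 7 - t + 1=d*(6*t - 6) - 8*t + 8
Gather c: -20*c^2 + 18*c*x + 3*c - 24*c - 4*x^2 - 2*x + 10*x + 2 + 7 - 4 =-20*c^2 + c*(18*x - 21) - 4*x^2 + 8*x + 5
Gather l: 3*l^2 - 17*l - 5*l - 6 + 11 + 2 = 3*l^2 - 22*l + 7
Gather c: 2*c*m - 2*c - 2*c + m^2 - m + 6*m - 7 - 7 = c*(2*m - 4) + m^2 + 5*m - 14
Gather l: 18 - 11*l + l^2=l^2 - 11*l + 18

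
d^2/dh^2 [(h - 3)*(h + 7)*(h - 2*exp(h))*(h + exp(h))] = -h^3*exp(h) - 8*h^2*exp(2*h) - 10*h^2*exp(h) + 12*h^2 - 48*h*exp(2*h) - h*exp(h) + 24*h + 132*exp(2*h) + 34*exp(h) - 42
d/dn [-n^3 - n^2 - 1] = n*(-3*n - 2)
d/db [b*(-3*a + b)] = -3*a + 2*b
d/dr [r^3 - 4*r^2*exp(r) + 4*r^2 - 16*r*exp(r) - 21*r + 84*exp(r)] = -4*r^2*exp(r) + 3*r^2 - 24*r*exp(r) + 8*r + 68*exp(r) - 21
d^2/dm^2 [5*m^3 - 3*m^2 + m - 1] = 30*m - 6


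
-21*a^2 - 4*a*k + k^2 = (-7*a + k)*(3*a + k)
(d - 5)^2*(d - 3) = d^3 - 13*d^2 + 55*d - 75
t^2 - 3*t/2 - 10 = (t - 4)*(t + 5/2)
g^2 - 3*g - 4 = (g - 4)*(g + 1)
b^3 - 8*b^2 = b^2*(b - 8)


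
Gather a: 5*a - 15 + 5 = 5*a - 10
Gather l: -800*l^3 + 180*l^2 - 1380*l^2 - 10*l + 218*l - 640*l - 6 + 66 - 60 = -800*l^3 - 1200*l^2 - 432*l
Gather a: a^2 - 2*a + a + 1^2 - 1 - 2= a^2 - a - 2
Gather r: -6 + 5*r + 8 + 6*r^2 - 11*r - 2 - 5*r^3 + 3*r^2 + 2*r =-5*r^3 + 9*r^2 - 4*r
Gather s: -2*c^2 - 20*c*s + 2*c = -2*c^2 - 20*c*s + 2*c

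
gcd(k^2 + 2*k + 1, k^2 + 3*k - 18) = 1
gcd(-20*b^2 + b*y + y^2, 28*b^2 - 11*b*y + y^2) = -4*b + y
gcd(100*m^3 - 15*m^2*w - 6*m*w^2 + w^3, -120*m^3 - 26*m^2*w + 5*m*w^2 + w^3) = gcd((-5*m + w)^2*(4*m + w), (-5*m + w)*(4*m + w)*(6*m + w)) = -20*m^2 - m*w + w^2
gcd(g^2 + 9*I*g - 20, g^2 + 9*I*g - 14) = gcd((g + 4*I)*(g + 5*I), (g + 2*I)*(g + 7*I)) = 1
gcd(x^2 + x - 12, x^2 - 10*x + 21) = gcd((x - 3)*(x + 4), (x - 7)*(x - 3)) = x - 3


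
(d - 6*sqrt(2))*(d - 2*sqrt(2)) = d^2 - 8*sqrt(2)*d + 24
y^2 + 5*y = y*(y + 5)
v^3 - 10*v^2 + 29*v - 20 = (v - 5)*(v - 4)*(v - 1)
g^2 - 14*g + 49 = (g - 7)^2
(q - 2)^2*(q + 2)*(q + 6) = q^4 + 4*q^3 - 16*q^2 - 16*q + 48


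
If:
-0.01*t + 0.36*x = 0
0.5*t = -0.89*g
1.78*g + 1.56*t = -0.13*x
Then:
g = 0.00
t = 0.00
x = 0.00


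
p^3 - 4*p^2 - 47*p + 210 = (p - 6)*(p - 5)*(p + 7)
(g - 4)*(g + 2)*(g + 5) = g^3 + 3*g^2 - 18*g - 40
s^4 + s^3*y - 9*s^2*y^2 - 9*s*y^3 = s*(s - 3*y)*(s + y)*(s + 3*y)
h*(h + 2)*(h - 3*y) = h^3 - 3*h^2*y + 2*h^2 - 6*h*y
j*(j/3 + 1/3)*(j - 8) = j^3/3 - 7*j^2/3 - 8*j/3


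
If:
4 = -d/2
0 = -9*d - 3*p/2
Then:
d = -8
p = 48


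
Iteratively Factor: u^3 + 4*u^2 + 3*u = (u + 1)*(u^2 + 3*u) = (u + 1)*(u + 3)*(u)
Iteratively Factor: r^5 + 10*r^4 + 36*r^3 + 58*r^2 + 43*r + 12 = (r + 4)*(r^4 + 6*r^3 + 12*r^2 + 10*r + 3) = (r + 3)*(r + 4)*(r^3 + 3*r^2 + 3*r + 1) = (r + 1)*(r + 3)*(r + 4)*(r^2 + 2*r + 1) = (r + 1)^2*(r + 3)*(r + 4)*(r + 1)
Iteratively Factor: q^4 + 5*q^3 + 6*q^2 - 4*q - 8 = (q - 1)*(q^3 + 6*q^2 + 12*q + 8) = (q - 1)*(q + 2)*(q^2 + 4*q + 4) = (q - 1)*(q + 2)^2*(q + 2)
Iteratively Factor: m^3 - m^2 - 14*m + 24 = (m - 3)*(m^2 + 2*m - 8) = (m - 3)*(m - 2)*(m + 4)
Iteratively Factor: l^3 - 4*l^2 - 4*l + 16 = (l - 4)*(l^2 - 4) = (l - 4)*(l + 2)*(l - 2)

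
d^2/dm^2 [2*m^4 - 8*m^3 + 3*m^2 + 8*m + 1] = 24*m^2 - 48*m + 6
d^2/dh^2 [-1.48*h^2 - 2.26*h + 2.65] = -2.96000000000000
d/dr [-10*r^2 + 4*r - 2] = 4 - 20*r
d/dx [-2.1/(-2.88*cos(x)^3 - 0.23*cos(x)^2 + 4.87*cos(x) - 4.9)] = (18.144*cos(x)^2 + 0.966*cos(x) - 10.227)*sin(x)/(2.88*cos(x)^3 + 0.23*cos(x)^2 - 4.87*cos(x) + 4.9)^2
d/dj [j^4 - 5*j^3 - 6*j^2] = j*(4*j^2 - 15*j - 12)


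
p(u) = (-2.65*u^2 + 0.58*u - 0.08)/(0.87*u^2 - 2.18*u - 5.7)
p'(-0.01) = -0.12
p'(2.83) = 5.19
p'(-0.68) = -1.49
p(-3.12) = -2.89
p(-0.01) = 0.02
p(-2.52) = -3.45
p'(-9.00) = 0.02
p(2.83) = 4.01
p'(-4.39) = -0.08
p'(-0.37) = -0.61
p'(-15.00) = 0.01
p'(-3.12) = -0.51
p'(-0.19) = -0.33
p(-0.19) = 0.05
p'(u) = (0.58 - 5.3*u)/(0.87*u^2 - 2.18*u - 5.7) + (2.18 - 1.74*u)*(-2.65*u^2 + 0.58*u - 0.08)/(0.87*u^2 - 2.18*u - 5.7)^2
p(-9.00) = -2.61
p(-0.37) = 0.14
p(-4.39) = -2.60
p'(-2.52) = -1.64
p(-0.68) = 0.45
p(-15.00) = -2.72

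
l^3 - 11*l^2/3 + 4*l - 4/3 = (l - 2)*(l - 1)*(l - 2/3)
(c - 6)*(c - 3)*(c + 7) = c^3 - 2*c^2 - 45*c + 126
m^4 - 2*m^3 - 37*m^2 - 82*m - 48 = (m - 8)*(m + 1)*(m + 2)*(m + 3)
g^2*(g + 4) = g^3 + 4*g^2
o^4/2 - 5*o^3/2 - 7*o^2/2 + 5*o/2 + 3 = (o/2 + 1/2)*(o - 6)*(o - 1)*(o + 1)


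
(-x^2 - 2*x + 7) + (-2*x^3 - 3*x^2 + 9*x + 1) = -2*x^3 - 4*x^2 + 7*x + 8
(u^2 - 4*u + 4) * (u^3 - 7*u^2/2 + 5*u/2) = u^5 - 15*u^4/2 + 41*u^3/2 - 24*u^2 + 10*u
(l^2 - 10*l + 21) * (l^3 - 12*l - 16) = l^5 - 10*l^4 + 9*l^3 + 104*l^2 - 92*l - 336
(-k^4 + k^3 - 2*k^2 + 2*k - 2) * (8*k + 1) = -8*k^5 + 7*k^4 - 15*k^3 + 14*k^2 - 14*k - 2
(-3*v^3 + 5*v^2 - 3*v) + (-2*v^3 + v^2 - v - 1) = -5*v^3 + 6*v^2 - 4*v - 1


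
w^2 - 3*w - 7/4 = (w - 7/2)*(w + 1/2)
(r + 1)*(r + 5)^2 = r^3 + 11*r^2 + 35*r + 25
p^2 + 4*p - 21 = (p - 3)*(p + 7)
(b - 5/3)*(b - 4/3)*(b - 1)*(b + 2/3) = b^4 - 10*b^3/3 + 23*b^2/9 + 34*b/27 - 40/27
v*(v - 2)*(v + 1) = v^3 - v^2 - 2*v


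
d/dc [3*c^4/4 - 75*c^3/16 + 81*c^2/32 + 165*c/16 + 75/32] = 3*c^3 - 225*c^2/16 + 81*c/16 + 165/16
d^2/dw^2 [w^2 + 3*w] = 2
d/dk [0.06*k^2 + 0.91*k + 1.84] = 0.12*k + 0.91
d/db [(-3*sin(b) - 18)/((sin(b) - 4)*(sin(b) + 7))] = 3*(sin(b)^2 + 12*sin(b) + 46)*cos(b)/((sin(b) - 4)^2*(sin(b) + 7)^2)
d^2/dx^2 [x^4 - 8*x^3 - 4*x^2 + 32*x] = 12*x^2 - 48*x - 8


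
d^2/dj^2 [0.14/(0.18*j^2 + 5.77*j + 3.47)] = (-0.009072*j^2 - 0.290808*j + 0.14*(0.36*j + 5.77)*(0.72*j + 11.54) - 0.174888)/(0.18*j^2 + 5.77*j + 3.47)^3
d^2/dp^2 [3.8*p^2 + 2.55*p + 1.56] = 7.60000000000000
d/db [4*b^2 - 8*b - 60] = 8*b - 8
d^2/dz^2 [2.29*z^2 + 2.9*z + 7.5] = 4.58000000000000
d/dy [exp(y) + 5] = exp(y)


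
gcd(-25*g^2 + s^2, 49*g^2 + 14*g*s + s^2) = 1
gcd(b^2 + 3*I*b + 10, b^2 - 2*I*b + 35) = b + 5*I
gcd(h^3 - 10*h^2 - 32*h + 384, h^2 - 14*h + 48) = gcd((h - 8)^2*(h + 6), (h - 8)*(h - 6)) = h - 8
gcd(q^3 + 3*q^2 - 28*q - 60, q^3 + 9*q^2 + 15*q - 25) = 1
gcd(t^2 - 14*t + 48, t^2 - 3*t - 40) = t - 8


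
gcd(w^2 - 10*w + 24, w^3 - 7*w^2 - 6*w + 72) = w^2 - 10*w + 24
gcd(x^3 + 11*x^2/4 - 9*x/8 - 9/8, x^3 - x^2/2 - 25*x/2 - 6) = x^2 + 7*x/2 + 3/2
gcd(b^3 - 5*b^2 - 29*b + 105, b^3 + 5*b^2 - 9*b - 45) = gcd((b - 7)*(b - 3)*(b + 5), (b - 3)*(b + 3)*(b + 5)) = b^2 + 2*b - 15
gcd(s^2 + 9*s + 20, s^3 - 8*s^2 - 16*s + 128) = s + 4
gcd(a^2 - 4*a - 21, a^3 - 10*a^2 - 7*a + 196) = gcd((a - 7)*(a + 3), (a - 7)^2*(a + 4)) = a - 7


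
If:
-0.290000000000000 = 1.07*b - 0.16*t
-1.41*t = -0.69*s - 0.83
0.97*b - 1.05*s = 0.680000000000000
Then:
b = -0.25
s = -0.88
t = 0.16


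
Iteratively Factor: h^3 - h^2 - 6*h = (h)*(h^2 - h - 6) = h*(h + 2)*(h - 3)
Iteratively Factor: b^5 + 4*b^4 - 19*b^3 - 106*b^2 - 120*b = (b + 2)*(b^4 + 2*b^3 - 23*b^2 - 60*b) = b*(b + 2)*(b^3 + 2*b^2 - 23*b - 60) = b*(b + 2)*(b + 3)*(b^2 - b - 20) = b*(b + 2)*(b + 3)*(b + 4)*(b - 5)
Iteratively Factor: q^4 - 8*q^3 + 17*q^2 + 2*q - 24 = (q - 4)*(q^3 - 4*q^2 + q + 6) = (q - 4)*(q - 3)*(q^2 - q - 2) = (q - 4)*(q - 3)*(q - 2)*(q + 1)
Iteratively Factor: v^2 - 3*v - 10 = (v + 2)*(v - 5)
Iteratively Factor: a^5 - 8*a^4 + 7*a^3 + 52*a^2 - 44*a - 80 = (a - 5)*(a^4 - 3*a^3 - 8*a^2 + 12*a + 16) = (a - 5)*(a - 4)*(a^3 + a^2 - 4*a - 4) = (a - 5)*(a - 4)*(a + 2)*(a^2 - a - 2) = (a - 5)*(a - 4)*(a - 2)*(a + 2)*(a + 1)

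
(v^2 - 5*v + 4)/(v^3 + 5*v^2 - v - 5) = (v - 4)/(v^2 + 6*v + 5)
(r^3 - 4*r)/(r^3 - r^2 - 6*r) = (r - 2)/(r - 3)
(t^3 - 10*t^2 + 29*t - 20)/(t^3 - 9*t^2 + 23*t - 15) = (t - 4)/(t - 3)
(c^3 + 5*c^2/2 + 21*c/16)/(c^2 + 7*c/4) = c + 3/4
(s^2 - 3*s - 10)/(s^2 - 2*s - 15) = (s + 2)/(s + 3)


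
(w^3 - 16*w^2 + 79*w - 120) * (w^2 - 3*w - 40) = w^5 - 19*w^4 + 87*w^3 + 283*w^2 - 2800*w + 4800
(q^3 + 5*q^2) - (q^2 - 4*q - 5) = q^3 + 4*q^2 + 4*q + 5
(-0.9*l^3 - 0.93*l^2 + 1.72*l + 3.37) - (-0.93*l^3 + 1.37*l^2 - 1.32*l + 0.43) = 0.03*l^3 - 2.3*l^2 + 3.04*l + 2.94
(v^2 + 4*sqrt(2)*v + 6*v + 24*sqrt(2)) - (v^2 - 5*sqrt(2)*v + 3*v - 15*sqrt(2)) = 3*v + 9*sqrt(2)*v + 39*sqrt(2)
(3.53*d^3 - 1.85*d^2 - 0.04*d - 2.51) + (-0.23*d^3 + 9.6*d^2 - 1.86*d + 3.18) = 3.3*d^3 + 7.75*d^2 - 1.9*d + 0.67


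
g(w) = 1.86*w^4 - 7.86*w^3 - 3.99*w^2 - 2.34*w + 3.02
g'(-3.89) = -766.06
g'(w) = 7.44*w^3 - 23.58*w^2 - 7.98*w - 2.34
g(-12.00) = 51607.58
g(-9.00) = 17634.29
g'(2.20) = -54.80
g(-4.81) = 1792.28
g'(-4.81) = -1337.46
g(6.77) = 1272.65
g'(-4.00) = -823.86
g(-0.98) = 10.59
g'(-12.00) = -16158.42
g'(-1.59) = -79.17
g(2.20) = -61.56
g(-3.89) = 840.32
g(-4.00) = 927.74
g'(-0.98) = -24.17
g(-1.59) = 40.14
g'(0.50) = -11.30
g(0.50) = -0.01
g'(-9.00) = -7264.26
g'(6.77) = 1171.44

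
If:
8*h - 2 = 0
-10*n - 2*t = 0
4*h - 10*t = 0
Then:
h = 1/4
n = -1/50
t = 1/10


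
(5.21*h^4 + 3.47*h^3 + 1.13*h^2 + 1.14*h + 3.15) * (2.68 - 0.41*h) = -2.1361*h^5 + 12.5401*h^4 + 8.8363*h^3 + 2.561*h^2 + 1.7637*h + 8.442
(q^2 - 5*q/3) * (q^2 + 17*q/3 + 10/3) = q^4 + 4*q^3 - 55*q^2/9 - 50*q/9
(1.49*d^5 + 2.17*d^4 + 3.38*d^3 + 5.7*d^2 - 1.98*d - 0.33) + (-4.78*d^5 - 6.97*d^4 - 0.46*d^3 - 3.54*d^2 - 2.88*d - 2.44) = -3.29*d^5 - 4.8*d^4 + 2.92*d^3 + 2.16*d^2 - 4.86*d - 2.77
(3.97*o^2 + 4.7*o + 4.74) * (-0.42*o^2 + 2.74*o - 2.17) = -1.6674*o^4 + 8.9038*o^3 + 2.2723*o^2 + 2.7886*o - 10.2858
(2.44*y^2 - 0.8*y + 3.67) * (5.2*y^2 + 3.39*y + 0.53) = 12.688*y^4 + 4.1116*y^3 + 17.6652*y^2 + 12.0173*y + 1.9451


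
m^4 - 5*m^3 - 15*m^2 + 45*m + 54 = (m - 6)*(m - 3)*(m + 1)*(m + 3)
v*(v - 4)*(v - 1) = v^3 - 5*v^2 + 4*v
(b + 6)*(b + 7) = b^2 + 13*b + 42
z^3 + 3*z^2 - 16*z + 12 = (z - 2)*(z - 1)*(z + 6)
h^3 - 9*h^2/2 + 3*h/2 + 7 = (h - 7/2)*(h - 2)*(h + 1)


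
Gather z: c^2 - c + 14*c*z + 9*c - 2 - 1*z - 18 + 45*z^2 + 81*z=c^2 + 8*c + 45*z^2 + z*(14*c + 80) - 20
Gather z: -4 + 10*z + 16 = 10*z + 12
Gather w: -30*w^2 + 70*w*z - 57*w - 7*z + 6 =-30*w^2 + w*(70*z - 57) - 7*z + 6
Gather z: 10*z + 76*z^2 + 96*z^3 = 96*z^3 + 76*z^2 + 10*z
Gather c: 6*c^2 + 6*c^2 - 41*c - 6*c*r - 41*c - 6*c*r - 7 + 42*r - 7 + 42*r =12*c^2 + c*(-12*r - 82) + 84*r - 14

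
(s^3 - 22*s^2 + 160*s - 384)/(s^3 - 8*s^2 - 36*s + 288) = (s - 8)/(s + 6)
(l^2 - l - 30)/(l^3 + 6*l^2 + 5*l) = (l - 6)/(l*(l + 1))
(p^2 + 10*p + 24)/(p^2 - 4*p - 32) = (p + 6)/(p - 8)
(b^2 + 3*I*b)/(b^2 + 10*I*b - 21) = b/(b + 7*I)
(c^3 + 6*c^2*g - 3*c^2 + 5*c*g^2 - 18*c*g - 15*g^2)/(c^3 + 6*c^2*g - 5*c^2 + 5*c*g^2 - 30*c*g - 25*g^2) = (c - 3)/(c - 5)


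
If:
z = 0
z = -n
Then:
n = 0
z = 0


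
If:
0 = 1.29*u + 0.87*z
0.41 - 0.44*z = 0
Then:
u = -0.63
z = 0.93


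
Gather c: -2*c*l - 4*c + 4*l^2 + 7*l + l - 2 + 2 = c*(-2*l - 4) + 4*l^2 + 8*l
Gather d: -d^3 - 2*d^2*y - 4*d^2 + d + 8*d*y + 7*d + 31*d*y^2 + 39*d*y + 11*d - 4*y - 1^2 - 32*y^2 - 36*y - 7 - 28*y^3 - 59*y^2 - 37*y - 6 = -d^3 + d^2*(-2*y - 4) + d*(31*y^2 + 47*y + 19) - 28*y^3 - 91*y^2 - 77*y - 14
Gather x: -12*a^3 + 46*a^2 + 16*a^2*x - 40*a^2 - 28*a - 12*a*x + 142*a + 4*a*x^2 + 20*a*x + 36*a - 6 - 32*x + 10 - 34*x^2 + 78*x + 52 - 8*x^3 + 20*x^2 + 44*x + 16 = -12*a^3 + 6*a^2 + 150*a - 8*x^3 + x^2*(4*a - 14) + x*(16*a^2 + 8*a + 90) + 72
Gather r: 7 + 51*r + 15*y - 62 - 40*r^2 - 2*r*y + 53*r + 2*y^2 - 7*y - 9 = -40*r^2 + r*(104 - 2*y) + 2*y^2 + 8*y - 64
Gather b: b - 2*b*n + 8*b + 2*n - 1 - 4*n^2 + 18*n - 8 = b*(9 - 2*n) - 4*n^2 + 20*n - 9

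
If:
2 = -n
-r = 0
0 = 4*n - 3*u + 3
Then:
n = -2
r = 0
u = -5/3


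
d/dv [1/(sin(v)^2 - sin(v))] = (-2/tan(v) + cos(v)/sin(v)^2)/(sin(v) - 1)^2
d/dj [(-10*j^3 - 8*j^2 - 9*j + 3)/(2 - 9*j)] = (180*j^3 + 12*j^2 - 32*j + 9)/(81*j^2 - 36*j + 4)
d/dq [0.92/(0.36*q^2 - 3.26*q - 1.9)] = (2.9992 - 0.6624*q)/(-0.36*q^2 + 3.26*q + 1.9)^2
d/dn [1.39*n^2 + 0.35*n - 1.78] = 2.78*n + 0.35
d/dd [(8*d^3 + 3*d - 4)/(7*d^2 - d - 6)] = (56*d^4 - 16*d^3 - 165*d^2 + 56*d - 22)/(49*d^4 - 14*d^3 - 83*d^2 + 12*d + 36)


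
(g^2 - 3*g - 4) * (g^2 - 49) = g^4 - 3*g^3 - 53*g^2 + 147*g + 196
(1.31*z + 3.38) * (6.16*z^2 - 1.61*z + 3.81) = 8.0696*z^3 + 18.7117*z^2 - 0.450699999999999*z + 12.8778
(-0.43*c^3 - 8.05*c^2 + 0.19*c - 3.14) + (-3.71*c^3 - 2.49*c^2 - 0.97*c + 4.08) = -4.14*c^3 - 10.54*c^2 - 0.78*c + 0.94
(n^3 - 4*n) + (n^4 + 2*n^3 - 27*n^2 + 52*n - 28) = n^4 + 3*n^3 - 27*n^2 + 48*n - 28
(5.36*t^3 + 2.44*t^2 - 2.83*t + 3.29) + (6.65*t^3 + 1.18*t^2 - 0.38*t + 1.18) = 12.01*t^3 + 3.62*t^2 - 3.21*t + 4.47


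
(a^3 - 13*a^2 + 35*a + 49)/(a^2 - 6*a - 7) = a - 7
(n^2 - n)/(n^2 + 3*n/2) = 2*(n - 1)/(2*n + 3)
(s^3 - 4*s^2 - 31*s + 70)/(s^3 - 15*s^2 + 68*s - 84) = (s + 5)/(s - 6)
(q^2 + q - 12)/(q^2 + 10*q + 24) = (q - 3)/(q + 6)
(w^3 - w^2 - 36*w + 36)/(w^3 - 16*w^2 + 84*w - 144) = (w^2 + 5*w - 6)/(w^2 - 10*w + 24)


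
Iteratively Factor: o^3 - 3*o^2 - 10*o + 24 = (o + 3)*(o^2 - 6*o + 8) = (o - 4)*(o + 3)*(o - 2)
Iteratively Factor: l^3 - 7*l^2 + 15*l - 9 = (l - 3)*(l^2 - 4*l + 3) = (l - 3)^2*(l - 1)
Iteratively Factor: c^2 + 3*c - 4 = (c - 1)*(c + 4)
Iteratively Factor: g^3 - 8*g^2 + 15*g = (g - 5)*(g^2 - 3*g) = (g - 5)*(g - 3)*(g)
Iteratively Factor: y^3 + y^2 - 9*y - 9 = (y - 3)*(y^2 + 4*y + 3) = (y - 3)*(y + 3)*(y + 1)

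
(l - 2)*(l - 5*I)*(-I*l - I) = -I*l^3 - 5*l^2 + I*l^2 + 5*l + 2*I*l + 10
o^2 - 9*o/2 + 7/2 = (o - 7/2)*(o - 1)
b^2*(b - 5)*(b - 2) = b^4 - 7*b^3 + 10*b^2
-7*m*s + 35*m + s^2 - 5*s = (-7*m + s)*(s - 5)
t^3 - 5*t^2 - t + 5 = (t - 5)*(t - 1)*(t + 1)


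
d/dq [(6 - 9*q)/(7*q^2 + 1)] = 3*(21*q^2 - 28*q - 3)/(49*q^4 + 14*q^2 + 1)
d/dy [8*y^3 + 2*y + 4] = 24*y^2 + 2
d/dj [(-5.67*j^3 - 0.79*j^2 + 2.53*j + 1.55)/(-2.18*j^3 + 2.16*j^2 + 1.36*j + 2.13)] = (-7.105427357601e-15*j^5 - 13.9694*j^4 - 4.3916*j^3 - 32.6335*j^2 - 10.0614*j + 3.2809)/(4.7524*j^6 - 9.4176*j^5 - 1.264*j^4 - 3.4116*j^3 + 11.0512*j^2 + 5.7936*j + 4.5369)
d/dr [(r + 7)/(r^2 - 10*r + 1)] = (r^2 - 10*r - 2*(r - 5)*(r + 7) + 1)/(r^2 - 10*r + 1)^2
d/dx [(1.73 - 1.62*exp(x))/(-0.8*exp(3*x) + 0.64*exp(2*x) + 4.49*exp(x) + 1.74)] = (-2.592*exp(3*x) + 5.1888*exp(2*x) - 2.2144*exp(x) - 10.5865)*exp(x)/(0.64*exp(6*x) - 1.024*exp(5*x) - 6.7744*exp(4*x) + 2.9632*exp(3*x) + 22.3873*exp(2*x) + 15.6252*exp(x) + 3.0276)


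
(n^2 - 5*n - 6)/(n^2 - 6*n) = (n + 1)/n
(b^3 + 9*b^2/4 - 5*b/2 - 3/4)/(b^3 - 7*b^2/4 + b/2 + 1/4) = (b + 3)/(b - 1)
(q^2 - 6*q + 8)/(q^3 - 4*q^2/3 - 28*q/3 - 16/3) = 3*(q - 2)/(3*q^2 + 8*q + 4)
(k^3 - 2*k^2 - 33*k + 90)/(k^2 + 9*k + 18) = (k^2 - 8*k + 15)/(k + 3)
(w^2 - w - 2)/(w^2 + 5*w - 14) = (w + 1)/(w + 7)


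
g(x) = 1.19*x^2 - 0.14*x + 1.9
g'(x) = 2.38*x - 0.14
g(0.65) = 2.31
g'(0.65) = 1.41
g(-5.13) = 33.94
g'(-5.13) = -12.35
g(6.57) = 52.35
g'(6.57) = 15.50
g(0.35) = 2.00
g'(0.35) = 0.69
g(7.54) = 68.50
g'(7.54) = 17.81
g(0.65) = 2.31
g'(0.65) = 1.41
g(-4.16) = 23.08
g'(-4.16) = -10.04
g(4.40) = 24.32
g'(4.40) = 10.33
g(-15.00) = 271.75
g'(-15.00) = -35.84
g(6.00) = 43.90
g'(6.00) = 14.14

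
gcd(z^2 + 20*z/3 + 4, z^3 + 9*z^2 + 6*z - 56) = 1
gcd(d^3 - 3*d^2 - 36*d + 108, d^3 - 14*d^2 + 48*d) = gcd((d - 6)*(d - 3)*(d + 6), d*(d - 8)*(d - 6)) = d - 6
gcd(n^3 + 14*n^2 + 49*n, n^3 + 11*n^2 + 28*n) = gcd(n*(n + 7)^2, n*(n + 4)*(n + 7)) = n^2 + 7*n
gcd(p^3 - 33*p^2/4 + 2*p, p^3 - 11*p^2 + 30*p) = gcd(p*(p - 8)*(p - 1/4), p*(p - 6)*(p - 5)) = p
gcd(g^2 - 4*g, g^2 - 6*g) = g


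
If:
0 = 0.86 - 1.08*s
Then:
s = 0.80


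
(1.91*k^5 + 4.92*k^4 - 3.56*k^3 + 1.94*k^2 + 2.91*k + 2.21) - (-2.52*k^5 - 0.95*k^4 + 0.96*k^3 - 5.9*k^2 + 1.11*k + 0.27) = 4.43*k^5 + 5.87*k^4 - 4.52*k^3 + 7.84*k^2 + 1.8*k + 1.94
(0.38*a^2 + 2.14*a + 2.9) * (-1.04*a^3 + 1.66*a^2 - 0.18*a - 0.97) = -0.3952*a^5 - 1.5948*a^4 + 0.468*a^3 + 4.0602*a^2 - 2.5978*a - 2.813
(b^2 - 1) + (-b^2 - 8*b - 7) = -8*b - 8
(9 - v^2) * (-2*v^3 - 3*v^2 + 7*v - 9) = 2*v^5 + 3*v^4 - 25*v^3 - 18*v^2 + 63*v - 81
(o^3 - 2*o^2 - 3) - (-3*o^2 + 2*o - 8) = o^3 + o^2 - 2*o + 5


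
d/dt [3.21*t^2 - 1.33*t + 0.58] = 6.42*t - 1.33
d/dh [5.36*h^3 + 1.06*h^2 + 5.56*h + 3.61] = 16.08*h^2 + 2.12*h + 5.56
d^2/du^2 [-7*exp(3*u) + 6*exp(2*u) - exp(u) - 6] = (-63*exp(2*u) + 24*exp(u) - 1)*exp(u)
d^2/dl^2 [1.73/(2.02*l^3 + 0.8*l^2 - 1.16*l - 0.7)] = (-(20.9676*l + 2.768)*(2.02*l^3 + 0.8*l^2 - 1.16*l - 0.7) + 1.73*(6.06*l^2 + 1.6*l - 1.16)*(12.12*l^2 + 3.2*l - 2.32))/(2.02*l^3 + 0.8*l^2 - 1.16*l - 0.7)^3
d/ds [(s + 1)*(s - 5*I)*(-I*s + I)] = -3*I*s^2 - 10*s + I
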